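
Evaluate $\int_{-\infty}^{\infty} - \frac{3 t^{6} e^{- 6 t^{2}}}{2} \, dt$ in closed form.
$- \frac{5 \sqrt{6} \sqrt{\pi}}{2304}$

Start from the elementary integral
$$J(a) = \int_{-\infty}^{\infty} - \frac{3 e^{- a t^{2}}}{2} \, dt = - \frac{3 \sqrt{\pi}}{2 \sqrt{a}}.$$

Differentiating under the integral sign brings down a factor of $(-t^2)$:
$$\frac{dJ}{da} = \int_{-\infty}^{\infty} \frac{3 t^{2} e^{- a t^{2}}}{2} \, dt = \frac{3 \sqrt{\pi}}{4 a^{\frac{3}{2}}}.$$

Repeating $3$ times in total — each differentiation brings down another $(-t^2)$ — gives
$$\frac{d^{3}J}{da^{3}} = \int_{-\infty}^{\infty} \frac{3 t^{6} e^{- a t^{2}}}{2} \, dt = \frac{45 \sqrt{\pi}}{16 a^{\frac{7}{2}}},$$
and the integrand here is $(-1)^{3}$ times the target integrand, so $I = (-1)^{3}\,\frac{d^{3}J}{da^{3}} = - \frac{45 \sqrt{\pi}}{16 a^{\frac{7}{2}}}$.

Setting $a = 6$:
$$I = - \frac{5 \sqrt{6} \sqrt{\pi}}{2304}.$$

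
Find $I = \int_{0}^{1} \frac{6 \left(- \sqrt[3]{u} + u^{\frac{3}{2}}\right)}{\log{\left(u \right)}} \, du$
$- \log{\left(\frac{262144}{11390625} \right)}$

Consider the one-parameter family: let $I(a) = \int_{0}^{1} \frac{6 \left(u^{\frac{3}{2}} - u^{a}\right)}{\log{\left(u \right)}} \, du$.

Since $\dfrac{\partial}{\partial a}\,u^{a} = u^{a} \ln u$, the $\ln u$ in the denominator cancels and
$$\frac{dI}{da} = \int_{0}^{1} -6 u^{a} \, du = -6 \left[\frac{u^{a+1}}{a+1}\right]_0^1 = - \frac{6}{a + 1}.$$

Integrating with respect to $a$ gives $I(a) = - \log{\left(\frac{64 \left(a + 1\right)^{6}}{15625} \right)} + C$.

At $a = \frac{3}{2}$ the integrand is identically $0$, so $I(\frac{3}{2}) = 0$. The closed form gives $0$, hence $C = 0$.

Setting $a = \frac{1}{3}$:
$$I = - \log{\left(\frac{262144}{11390625} \right)}.$$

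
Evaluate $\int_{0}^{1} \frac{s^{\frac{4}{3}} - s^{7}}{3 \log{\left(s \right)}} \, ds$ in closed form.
$- \log{\left(2 \right)} - \frac{\log{\left(3 \right)}}{3} + \frac{\log{\left(7 \right)}}{3}$

Replace the exponent $\frac{4}{3}$ by a parameter $a$: let $I(a) = \int_{0}^{1} \frac{- s^{7} + s^{a}}{3 \log{\left(s \right)}} \, ds$.

Since $\dfrac{\partial}{\partial a}\,s^{a} = s^{a} \ln s$, the $\ln s$ in the denominator cancels and
$$\frac{dI}{da} = \int_{0}^{1} \frac{1}{3} s^{a} \, ds = \frac{1}{3} \left[\frac{s^{a+1}}{a+1}\right]_0^1 = \frac{1}{3 \left(a + 1\right)}.$$

Integrating with respect to $a$ gives $I(a) = \frac{\log{\left(a + 1 \right)}}{3} - \log{\left(2 \right)} + C$.

At $a = 7$ the integrand is identically $0$, so $I(7) = 0$. The closed form gives $0$, hence $C = 0$.

Setting $a = \frac{4}{3}$:
$$I = - \log{\left(2 \right)} - \frac{\log{\left(3 \right)}}{3} + \frac{\log{\left(7 \right)}}{3}.$$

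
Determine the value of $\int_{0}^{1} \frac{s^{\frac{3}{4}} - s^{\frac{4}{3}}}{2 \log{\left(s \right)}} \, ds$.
$- \log{\left(2 \right)} + \frac{\log{\left(3 \right)}}{2}$

Replace the exponent $\frac{3}{4}$ by a parameter $a$: let $I(a) = \int_{0}^{1} \frac{- s^{\frac{4}{3}} + s^{a}}{2 \log{\left(s \right)}} \, ds$.

Since $\dfrac{\partial}{\partial a}\,s^{a} = s^{a} \ln s$, the $\ln s$ in the denominator cancels and
$$\frac{dI}{da} = \int_{0}^{1} \frac{1}{2} s^{a} \, ds = \frac{1}{2} \left[\frac{s^{a+1}}{a+1}\right]_0^1 = \frac{1}{2 \left(a + 1\right)}.$$

Integrating with respect to $a$ gives $I(a) = \log{\left(\frac{\sqrt{21} \sqrt{a + 1}}{7} \right)} + C$.

At $a = \frac{4}{3}$ the integrand is identically $0$, so $I(\frac{4}{3}) = 0$. The closed form gives $0$, hence $C = 0$.

Setting $a = \frac{3}{4}$:
$$I = - \log{\left(2 \right)} + \frac{\log{\left(3 \right)}}{2}.$$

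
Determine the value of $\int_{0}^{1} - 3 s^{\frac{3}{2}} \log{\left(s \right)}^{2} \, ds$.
$- \frac{48}{125}$

Start from the elementary integral
$$J(a) = \int_{0}^{1} - 3 s^{a} \, ds = - \frac{3}{a + 1}.$$

Differentiating under the integral sign brings down a factor of $\ln s$:
$$\frac{dJ}{da} = \int_{0}^{1} - 3 s^{a} \log{\left(s \right)} \, ds = \frac{3}{\left(a + 1\right)^{2}}.$$

Repeating twice in total — each differentiation brings down another $\ln s$ — gives
$$\frac{d^{2}J}{da^{2}} = \int_{0}^{1} - 3 s^{a} \log{\left(s \right)}^{2} \, ds = - \frac{6}{\left(a + 1\right)^{3}},$$
and the integrand here is exactly the target integrand, so $I = - \frac{6}{\left(a + 1\right)^{3}}$.

Setting $a = \frac{3}{2}$:
$$I = - \frac{48}{125}.$$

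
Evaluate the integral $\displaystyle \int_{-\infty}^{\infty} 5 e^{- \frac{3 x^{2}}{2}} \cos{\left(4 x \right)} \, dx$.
$\frac{5 \sqrt{6} \sqrt{\pi}}{3 e^{\frac{8}{3}}}$

Let $b$ denote the cosine frequency and define $I(b) = \int_{-\infty}^{\infty} 5 e^{- \frac{3 x^{2}}{2}} \cos{\left(b x \right)} \, dx$.

Differentiating under the integral sign,
$$I'(b) = \int_{-\infty}^{\infty} - 5 x e^{- \frac{3 x^{2}}{2}} \sin{\left(b x \right)} \, dx.$$

Integrate $\int_{-\infty}^{\infty} x \sin(b x)\, e^{- \frac{3 x^{2}}{2}}\, dx$ by parts with $u = \sin(b x)$ and $dv = x\, e^{- \frac{3 x^{2}}{2}}\, dx$, giving $v = - \frac{e^{- \frac{3 x^{2}}{2}}}{3}$. The boundary term vanishes and
$$\int_{-\infty}^{\infty} x \sin(b x)\, e^{- \frac{3 x^{2}}{2}}\, dx = \frac{b}{3} \int_{-\infty}^{\infty} \cos(b x)\, e^{- \frac{3 x^{2}}{2}}\, dx,$$
so $I'(b) = - \frac{b}{3}\, I(b)$.

This is a separable first-order ODE; solving with the initial condition $I(0) = \int_{-\infty}^{\infty} 5 e^{- \frac{3 x^{2}}{2}}\,dx = \frac{5 \sqrt{6} \sqrt{\pi}}{3}$ gives
$$I(b) = \frac{5 \sqrt{6} \sqrt{\pi} e^{- \frac{b^{2}}{6}}}{3}.$$

Setting $b = 4$:
$$I = \frac{5 \sqrt{6} \sqrt{\pi}}{3 e^{\frac{8}{3}}}.$$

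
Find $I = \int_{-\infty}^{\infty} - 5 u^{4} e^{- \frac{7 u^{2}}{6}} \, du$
$- \frac{135 \sqrt{42} \sqrt{\pi}}{343}$

Consider the simpler parametrised integral
$$J(a) = \int_{-\infty}^{\infty} - 5 e^{- a u^{2}} \, du = - \frac{5 \sqrt{\pi}}{\sqrt{a}}.$$

Differentiating under the integral sign brings down a factor of $(-u^2)$:
$$\frac{dJ}{da} = \int_{-\infty}^{\infty} 5 u^{2} e^{- a u^{2}} \, du = \frac{5 \sqrt{\pi}}{2 a^{\frac{3}{2}}}.$$

Repeating twice in total — each differentiation brings down another $(-u^2)$ — gives
$$\frac{d^{2}J}{da^{2}} = \int_{-\infty}^{\infty} - 5 u^{4} e^{- a u^{2}} \, du = - \frac{15 \sqrt{\pi}}{4 a^{\frac{5}{2}}},$$
and the integrand here is exactly the target integrand, so $I = - \frac{15 \sqrt{\pi}}{4 a^{\frac{5}{2}}}$.

Setting $a = \frac{7}{6}$:
$$I = - \frac{135 \sqrt{42} \sqrt{\pi}}{343}.$$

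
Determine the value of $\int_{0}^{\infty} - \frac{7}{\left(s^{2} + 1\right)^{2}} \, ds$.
$- \frac{7 \pi}{4}$

Recall the elementary integral
$$J(a) = \int_{0}^{\infty} - \frac{7}{a^{2} + s^{2}} \, ds = - \frac{7 \pi}{2 a}.$$

Differentiating under the integral sign with respect to $a$,
$$\frac{dJ}{da} = \int_{0}^{\infty} \frac{14 a}{\left(a^{2} + s^{2}\right)^{2}} \, ds = \frac{7 \pi}{2 a^{2}},$$
so $\int_{0}^{\infty} - \frac{7}{\left(a^{2} + s^{2}\right)^{2}} \, ds = - \frac{7 \pi}{4 a^{3}}$.

Setting $a = 1$:
$$I = - \frac{7 \pi}{4}.$$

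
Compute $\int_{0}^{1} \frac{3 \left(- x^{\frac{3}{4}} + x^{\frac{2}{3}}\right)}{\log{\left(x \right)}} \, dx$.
$\log{\left(\frac{8000}{9261} \right)}$

Introduce a parameter $a$ in the exponent: let $I(a) = \int_{0}^{1} \frac{3 \left(- x^{\frac{3}{4}} + x^{a}\right)}{\log{\left(x \right)}} \, dx$.

Since $\dfrac{\partial}{\partial a}\,x^{a} = x^{a} \ln x$, the $\ln x$ in the denominator cancels and
$$\frac{dI}{da} = \int_{0}^{1} 3 x^{a} \, dx = 3 \left[\frac{x^{a+1}}{a+1}\right]_0^1 = \frac{3}{a + 1}.$$

Integrating with respect to $a$ gives $I(a) = \log{\left(\frac{64 \left(a + 1\right)^{3}}{343} \right)} + C$.

At $a = \frac{3}{4}$ the integrand is identically $0$, so $I(\frac{3}{4}) = 0$. The closed form gives $0$, hence $C = 0$.

Setting $a = \frac{2}{3}$:
$$I = \log{\left(\frac{8000}{9261} \right)}.$$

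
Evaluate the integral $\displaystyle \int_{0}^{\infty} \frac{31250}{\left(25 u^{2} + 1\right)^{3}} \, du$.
$\frac{9375 \pi}{8}$

Start from the standard arctangent integral
$$J(a) = \int_{0}^{\infty} \frac{2}{a^{2} + u^{2}} \, du = \frac{\pi}{a}.$$

Differentiating under the integral sign with respect to $a$,
$$\frac{dJ}{da} = \int_{0}^{\infty} - \frac{4 a}{\left(a^{2} + u^{2}\right)^{2}} \, du = - \frac{\pi}{a^{2}},$$
so $\int_{0}^{\infty} \frac{2}{\left(a^{2} + u^{2}\right)^{2}} \, du = \frac{\pi}{2 a^{3}}$.

Repeating — each differentiation of $1/(u^2+a^2)^j$ produces $-2ja/(u^2+a^2)^{j+1}$ — and dividing through by $-2ja$ at each step yields, after $2$ differentiations in total,
$$\int_{0}^{\infty} \frac{2}{\left(a^{2} + u^{2}\right)^{3}} \, du = \frac{3 \pi}{8 a^{5}}.$$

Setting $a = \frac{1}{5}$:
$$I = \frac{9375 \pi}{8}.$$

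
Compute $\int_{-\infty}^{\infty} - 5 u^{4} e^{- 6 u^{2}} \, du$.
$- \frac{5 \sqrt{6} \sqrt{\pi}}{288}$

Begin with the known integral
$$J(a) = \int_{-\infty}^{\infty} - 5 e^{- a u^{2}} \, du = - \frac{5 \sqrt{\pi}}{\sqrt{a}}.$$

Differentiating under the integral sign brings down a factor of $(-u^2)$:
$$\frac{dJ}{da} = \int_{-\infty}^{\infty} 5 u^{2} e^{- a u^{2}} \, du = \frac{5 \sqrt{\pi}}{2 a^{\frac{3}{2}}}.$$

Repeating twice in total — each differentiation brings down another $(-u^2)$ — gives
$$\frac{d^{2}J}{da^{2}} = \int_{-\infty}^{\infty} - 5 u^{4} e^{- a u^{2}} \, du = - \frac{15 \sqrt{\pi}}{4 a^{\frac{5}{2}}},$$
and the integrand here is exactly the target integrand, so $I = - \frac{15 \sqrt{\pi}}{4 a^{\frac{5}{2}}}$.

Setting $a = 6$:
$$I = - \frac{5 \sqrt{6} \sqrt{\pi}}{288}.$$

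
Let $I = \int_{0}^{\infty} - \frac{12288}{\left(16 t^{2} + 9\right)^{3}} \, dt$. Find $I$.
$- \frac{64 \pi}{27}$

Recall the elementary integral
$$J(a) = \int_{0}^{\infty} - \frac{3}{a^{2} + t^{2}} \, dt = - \frac{3 \pi}{2 a}.$$

Differentiating under the integral sign with respect to $a$,
$$\frac{dJ}{da} = \int_{0}^{\infty} \frac{6 a}{\left(a^{2} + t^{2}\right)^{2}} \, dt = \frac{3 \pi}{2 a^{2}},$$
so $\int_{0}^{\infty} - \frac{3}{\left(a^{2} + t^{2}\right)^{2}} \, dt = - \frac{3 \pi}{4 a^{3}}$.

Repeating — each differentiation of $1/(t^2+a^2)^j$ produces $-2ja/(t^2+a^2)^{j+1}$ — and dividing through by $-2ja$ at each step yields, after $2$ differentiations in total,
$$\int_{0}^{\infty} - \frac{3}{\left(a^{2} + t^{2}\right)^{3}} \, dt = - \frac{9 \pi}{16 a^{5}}.$$

Setting $a = \frac{3}{4}$:
$$I = - \frac{64 \pi}{27}.$$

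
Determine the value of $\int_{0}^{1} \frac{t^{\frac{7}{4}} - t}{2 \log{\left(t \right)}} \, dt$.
$\log{\left(\frac{\sqrt{22}}{4} \right)}$

Replace the exponent $1$ by a parameter $a$: let $I(a) = \int_{0}^{1} \frac{t^{\frac{7}{4}} - t^{a}}{2 \log{\left(t \right)}} \, dt$.

Since $\dfrac{\partial}{\partial a}\,t^{a} = t^{a} \ln t$, the $\ln t$ in the denominator cancels and
$$\frac{dI}{da} = \int_{0}^{1} - \frac{1}{2} t^{a} \, dt = - \frac{1}{2} \left[\frac{t^{a+1}}{a+1}\right]_0^1 = - \frac{1}{2 a + 2}.$$

Integrating with respect to $a$ gives $I(a) = - \frac{\log{\left(a + 1 \right)}}{2} - \log{\left(2 \right)} + \frac{\log{\left(11 \right)}}{2} + C$.

At $a = \frac{7}{4}$ the integrand is identically $0$, so $I(\frac{7}{4}) = 0$. The closed form gives $0$, hence $C = 0$.

Setting $a = 1$:
$$I = \log{\left(\frac{\sqrt{22}}{4} \right)}.$$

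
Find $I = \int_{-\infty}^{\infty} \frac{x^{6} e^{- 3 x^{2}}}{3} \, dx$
$\frac{5 \sqrt{3} \sqrt{\pi}}{648}$

Begin with the known integral
$$J(a) = \int_{-\infty}^{\infty} \frac{e^{- a x^{2}}}{3} \, dx = \frac{\sqrt{\pi}}{3 \sqrt{a}}.$$

Differentiating under the integral sign brings down a factor of $(-x^2)$:
$$\frac{dJ}{da} = \int_{-\infty}^{\infty} - \frac{x^{2} e^{- a x^{2}}}{3} \, dx = - \frac{\sqrt{\pi}}{6 a^{\frac{3}{2}}}.$$

Repeating $3$ times in total — each differentiation brings down another $(-x^2)$ — gives
$$\frac{d^{3}J}{da^{3}} = \int_{-\infty}^{\infty} - \frac{x^{6} e^{- a x^{2}}}{3} \, dx = - \frac{5 \sqrt{\pi}}{8 a^{\frac{7}{2}}},$$
and the integrand here is $(-1)^{3}$ times the target integrand, so $I = (-1)^{3}\,\frac{d^{3}J}{da^{3}} = \frac{5 \sqrt{\pi}}{8 a^{\frac{7}{2}}}$.

Setting $a = 3$:
$$I = \frac{5 \sqrt{3} \sqrt{\pi}}{648}.$$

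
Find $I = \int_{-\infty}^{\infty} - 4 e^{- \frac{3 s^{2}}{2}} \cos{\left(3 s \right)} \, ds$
$- \frac{4 \sqrt{6} \sqrt{\pi}}{3 e^{\frac{3}{2}}}$

Treat the cosine frequency as a parameter and define $I(b) = \int_{-\infty}^{\infty} - 4 e^{- \frac{3 s^{2}}{2}} \cos{\left(b s \right)} \, ds$.

Differentiating under the integral sign,
$$I'(b) = \int_{-\infty}^{\infty} 4 s e^{- \frac{3 s^{2}}{2}} \sin{\left(b s \right)} \, ds.$$

Integrate $\int_{-\infty}^{\infty} s \sin(b s)\, e^{- \frac{3 s^{2}}{2}}\, ds$ by parts with $u = \sin(b s)$ and $dv = s\, e^{- \frac{3 s^{2}}{2}}\, ds$, giving $v = - \frac{e^{- \frac{3 s^{2}}{2}}}{3}$. The boundary term vanishes and
$$\int_{-\infty}^{\infty} s \sin(b s)\, e^{- \frac{3 s^{2}}{2}}\, ds = \frac{b}{3} \int_{-\infty}^{\infty} \cos(b s)\, e^{- \frac{3 s^{2}}{2}}\, ds,$$
so $I'(b) = - \frac{b}{3}\, I(b)$.

This is a separable first-order ODE; solving with the initial condition $I(0) = \int_{-\infty}^{\infty} - 4 e^{- \frac{3 s^{2}}{2}}\,ds = - \frac{4 \sqrt{6} \sqrt{\pi}}{3}$ gives
$$I(b) = - \frac{4 \sqrt{6} \sqrt{\pi} e^{- \frac{b^{2}}{6}}}{3}.$$

Setting $b = 3$:
$$I = - \frac{4 \sqrt{6} \sqrt{\pi}}{3 e^{\frac{3}{2}}}.$$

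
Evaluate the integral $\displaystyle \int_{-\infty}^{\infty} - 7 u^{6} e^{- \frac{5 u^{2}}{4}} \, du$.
$- \frac{336 \sqrt{5} \sqrt{\pi}}{125}$

Begin with the known integral
$$J(a) = \int_{-\infty}^{\infty} - 7 e^{- a u^{2}} \, du = - \frac{7 \sqrt{\pi}}{\sqrt{a}}.$$

Differentiating under the integral sign brings down a factor of $(-u^2)$:
$$\frac{dJ}{da} = \int_{-\infty}^{\infty} 7 u^{2} e^{- a u^{2}} \, du = \frac{7 \sqrt{\pi}}{2 a^{\frac{3}{2}}}.$$

Repeating $3$ times in total — each differentiation brings down another $(-u^2)$ — gives
$$\frac{d^{3}J}{da^{3}} = \int_{-\infty}^{\infty} 7 u^{6} e^{- a u^{2}} \, du = \frac{105 \sqrt{\pi}}{8 a^{\frac{7}{2}}},$$
and the integrand here is $(-1)^{3}$ times the target integrand, so $I = (-1)^{3}\,\frac{d^{3}J}{da^{3}} = - \frac{105 \sqrt{\pi}}{8 a^{\frac{7}{2}}}$.

Setting $a = \frac{5}{4}$:
$$I = - \frac{336 \sqrt{5} \sqrt{\pi}}{125}.$$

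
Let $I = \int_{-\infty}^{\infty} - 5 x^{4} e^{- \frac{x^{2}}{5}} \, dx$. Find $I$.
$- \frac{375 \sqrt{5} \sqrt{\pi}}{4}$

Consider the simpler parametrised integral
$$J(a) = \int_{-\infty}^{\infty} - 5 e^{- a x^{2}} \, dx = - \frac{5 \sqrt{\pi}}{\sqrt{a}}.$$

Differentiating under the integral sign brings down a factor of $(-x^2)$:
$$\frac{dJ}{da} = \int_{-\infty}^{\infty} 5 x^{2} e^{- a x^{2}} \, dx = \frac{5 \sqrt{\pi}}{2 a^{\frac{3}{2}}}.$$

Repeating twice in total — each differentiation brings down another $(-x^2)$ — gives
$$\frac{d^{2}J}{da^{2}} = \int_{-\infty}^{\infty} - 5 x^{4} e^{- a x^{2}} \, dx = - \frac{15 \sqrt{\pi}}{4 a^{\frac{5}{2}}},$$
and the integrand here is exactly the target integrand, so $I = - \frac{15 \sqrt{\pi}}{4 a^{\frac{5}{2}}}$.

Setting $a = \frac{1}{5}$:
$$I = - \frac{375 \sqrt{5} \sqrt{\pi}}{4}.$$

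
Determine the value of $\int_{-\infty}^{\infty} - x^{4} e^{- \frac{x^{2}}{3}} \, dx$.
$- \frac{27 \sqrt{3} \sqrt{\pi}}{4}$

Start from the elementary integral
$$J(a) = \int_{-\infty}^{\infty} - e^{- a x^{2}} \, dx = - \frac{\sqrt{\pi}}{\sqrt{a}}.$$

Differentiating under the integral sign brings down a factor of $(-x^2)$:
$$\frac{dJ}{da} = \int_{-\infty}^{\infty} x^{2} e^{- a x^{2}} \, dx = \frac{\sqrt{\pi}}{2 a^{\frac{3}{2}}}.$$

Repeating twice in total — each differentiation brings down another $(-x^2)$ — gives
$$\frac{d^{2}J}{da^{2}} = \int_{-\infty}^{\infty} - x^{4} e^{- a x^{2}} \, dx = - \frac{3 \sqrt{\pi}}{4 a^{\frac{5}{2}}},$$
and the integrand here is exactly the target integrand, so $I = - \frac{3 \sqrt{\pi}}{4 a^{\frac{5}{2}}}$.

Setting $a = \frac{1}{3}$:
$$I = - \frac{27 \sqrt{3} \sqrt{\pi}}{4}.$$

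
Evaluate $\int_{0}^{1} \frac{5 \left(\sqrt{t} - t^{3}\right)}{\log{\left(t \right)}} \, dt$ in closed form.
$- \log{\left(\frac{32768}{243} \right)}$

Consider the one-parameter family: let $I(a) = \int_{0}^{1} \frac{5 \left(\sqrt{t} - t^{a}\right)}{\log{\left(t \right)}} \, dt$.

Since $\dfrac{\partial}{\partial a}\,t^{a} = t^{a} \ln t$, the $\ln t$ in the denominator cancels and
$$\frac{dI}{da} = \int_{0}^{1} -5 t^{a} \, dt = -5 \left[\frac{t^{a+1}}{a+1}\right]_0^1 = - \frac{5}{a + 1}.$$

Integrating with respect to $a$ gives $I(a) = - \log{\left(\frac{32 \left(a + 1\right)^{5}}{243} \right)} + C$.

At $a = \frac{1}{2}$ the integrand is identically $0$, so $I(\frac{1}{2}) = 0$. The closed form gives $0$, hence $C = 0$.

Setting $a = 3$:
$$I = - \log{\left(\frac{32768}{243} \right)}.$$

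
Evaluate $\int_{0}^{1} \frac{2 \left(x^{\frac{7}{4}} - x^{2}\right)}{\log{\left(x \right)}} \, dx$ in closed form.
$- \log{\left(\frac{144}{121} \right)}$

Replace the exponent $2$ by a parameter $a$: let $I(a) = \int_{0}^{1} \frac{2 \left(x^{\frac{7}{4}} - x^{a}\right)}{\log{\left(x \right)}} \, dx$.

Since $\dfrac{\partial}{\partial a}\,x^{a} = x^{a} \ln x$, the $\ln x$ in the denominator cancels and
$$\frac{dI}{da} = \int_{0}^{1} -2 x^{a} \, dx = -2 \left[\frac{x^{a+1}}{a+1}\right]_0^1 = - \frac{2}{a + 1}.$$

Integrating with respect to $a$ gives $I(a) = - \log{\left(\frac{16 \left(a + 1\right)^{2}}{121} \right)} + C$.

At $a = \frac{7}{4}$ the integrand is identically $0$, so $I(\frac{7}{4}) = 0$. The closed form gives $0$, hence $C = 0$.

Setting $a = 2$:
$$I = - \log{\left(\frac{144}{121} \right)}.$$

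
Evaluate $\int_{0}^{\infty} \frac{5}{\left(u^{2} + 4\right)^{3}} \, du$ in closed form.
$\frac{15 \pi}{512}$

Begin with the known result
$$J(a) = \int_{0}^{\infty} \frac{5}{a^{2} + u^{2}} \, du = \frac{5 \pi}{2 a}.$$

Differentiating under the integral sign with respect to $a$,
$$\frac{dJ}{da} = \int_{0}^{\infty} - \frac{10 a}{\left(a^{2} + u^{2}\right)^{2}} \, du = - \frac{5 \pi}{2 a^{2}},$$
so $\int_{0}^{\infty} \frac{5}{\left(a^{2} + u^{2}\right)^{2}} \, du = \frac{5 \pi}{4 a^{3}}$.

Repeating — each differentiation of $1/(u^2+a^2)^j$ produces $-2ja/(u^2+a^2)^{j+1}$ — and dividing through by $-2ja$ at each step yields, after $2$ differentiations in total,
$$\int_{0}^{\infty} \frac{5}{\left(a^{2} + u^{2}\right)^{3}} \, du = \frac{15 \pi}{16 a^{5}}.$$

Setting $a = 2$:
$$I = \frac{15 \pi}{512}.$$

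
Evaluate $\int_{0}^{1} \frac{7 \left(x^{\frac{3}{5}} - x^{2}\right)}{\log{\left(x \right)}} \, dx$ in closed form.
$- \log{\left(\frac{170859375}{2097152} \right)}$

Replace the exponent $2$ by a parameter $a$: let $I(a) = \int_{0}^{1} \frac{7 \left(x^{\frac{3}{5}} - x^{a}\right)}{\log{\left(x \right)}} \, dx$.

Since $\dfrac{\partial}{\partial a}\,x^{a} = x^{a} \ln x$, the $\ln x$ in the denominator cancels and
$$\frac{dI}{da} = \int_{0}^{1} -7 x^{a} \, dx = -7 \left[\frac{x^{a+1}}{a+1}\right]_0^1 = - \frac{7}{a + 1}.$$

Integrating with respect to $a$ gives $I(a) = - \log{\left(\frac{78125 \left(a + 1\right)^{7}}{2097152} \right)} + C$.

At $a = \frac{3}{5}$ the integrand is identically $0$, so $I(\frac{3}{5}) = 0$. The closed form gives $0$, hence $C = 0$.

Setting $a = 2$:
$$I = - \log{\left(\frac{170859375}{2097152} \right)}.$$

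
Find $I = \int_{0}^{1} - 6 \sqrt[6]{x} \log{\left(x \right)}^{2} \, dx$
$- \frac{2592}{343}$

Begin with the known integral
$$J(a) = \int_{0}^{1} - 6 x^{a} \, dx = - \frac{6}{a + 1}.$$

Differentiating under the integral sign brings down a factor of $\ln x$:
$$\frac{dJ}{da} = \int_{0}^{1} - 6 x^{a} \log{\left(x \right)} \, dx = \frac{6}{\left(a + 1\right)^{2}}.$$

Repeating twice in total — each differentiation brings down another $\ln x$ — gives
$$\frac{d^{2}J}{da^{2}} = \int_{0}^{1} - 6 x^{a} \log{\left(x \right)}^{2} \, dx = - \frac{12}{\left(a + 1\right)^{3}},$$
and the integrand here is exactly the target integrand, so $I = - \frac{12}{\left(a + 1\right)^{3}}$.

Setting $a = \frac{1}{6}$:
$$I = - \frac{2592}{343}.$$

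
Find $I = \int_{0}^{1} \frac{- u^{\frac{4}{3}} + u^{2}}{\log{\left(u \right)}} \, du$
$\log{\left(\frac{9}{7} \right)}$

Consider the one-parameter family: let $I(a) = \int_{0}^{1} \frac{- u^{\frac{4}{3}} + u^{a}}{\log{\left(u \right)}} \, du$.

Since $\dfrac{\partial}{\partial a}\,u^{a} = u^{a} \ln u$, the $\ln u$ in the denominator cancels and
$$\frac{dI}{da} = \int_{0}^{1} u^{a} \, du = \left[\frac{u^{a+1}}{a+1}\right]_0^1 = \frac{1}{a + 1}.$$

Integrating with respect to $a$ gives $I(a) = \log{\left(\frac{3 a}{7} + \frac{3}{7} \right)} + C$.

At $a = \frac{4}{3}$ the integrand is identically $0$, so $I(\frac{4}{3}) = 0$. The closed form gives $0$, hence $C = 0$.

Setting $a = 2$:
$$I = \log{\left(\frac{9}{7} \right)}.$$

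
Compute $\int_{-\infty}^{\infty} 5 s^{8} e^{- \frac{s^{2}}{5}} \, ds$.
$\frac{328125 \sqrt{5} \sqrt{\pi}}{16}$

Consider the simpler parametrised integral
$$J(a) = \int_{-\infty}^{\infty} 5 e^{- a s^{2}} \, ds = \frac{5 \sqrt{\pi}}{\sqrt{a}}.$$

Differentiating under the integral sign brings down a factor of $(-s^2)$:
$$\frac{dJ}{da} = \int_{-\infty}^{\infty} - 5 s^{2} e^{- a s^{2}} \, ds = - \frac{5 \sqrt{\pi}}{2 a^{\frac{3}{2}}}.$$

Repeating $4$ times in total — each differentiation brings down another $(-s^2)$ — gives
$$\frac{d^{4}J}{da^{4}} = \int_{-\infty}^{\infty} 5 s^{8} e^{- a s^{2}} \, ds = \frac{525 \sqrt{\pi}}{16 a^{\frac{9}{2}}},$$
and the integrand here is exactly the target integrand, so $I = \frac{525 \sqrt{\pi}}{16 a^{\frac{9}{2}}}$.

Setting $a = \frac{1}{5}$:
$$I = \frac{328125 \sqrt{5} \sqrt{\pi}}{16}.$$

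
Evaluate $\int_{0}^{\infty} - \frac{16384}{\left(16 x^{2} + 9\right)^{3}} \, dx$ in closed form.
$- \frac{256 \pi}{81}$

Recall the elementary integral
$$J(a) = \int_{0}^{\infty} - \frac{4}{a^{2} + x^{2}} \, dx = - \frac{2 \pi}{a}.$$

Differentiating under the integral sign with respect to $a$,
$$\frac{dJ}{da} = \int_{0}^{\infty} \frac{8 a}{\left(a^{2} + x^{2}\right)^{2}} \, dx = \frac{2 \pi}{a^{2}},$$
so $\int_{0}^{\infty} - \frac{4}{\left(a^{2} + x^{2}\right)^{2}} \, dx = - \frac{\pi}{a^{3}}$.

Repeating — each differentiation of $1/(x^2+a^2)^j$ produces $-2ja/(x^2+a^2)^{j+1}$ — and dividing through by $-2ja$ at each step yields, after $2$ differentiations in total,
$$\int_{0}^{\infty} - \frac{4}{\left(a^{2} + x^{2}\right)^{3}} \, dx = - \frac{3 \pi}{4 a^{5}}.$$

Setting $a = \frac{3}{4}$:
$$I = - \frac{256 \pi}{81}.$$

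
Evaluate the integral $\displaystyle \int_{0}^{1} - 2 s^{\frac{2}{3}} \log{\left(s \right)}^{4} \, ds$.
$- \frac{11664}{3125}$

Consider the simpler parametrised integral
$$J(a) = \int_{0}^{1} - 2 s^{a} \, ds = - \frac{2}{a + 1}.$$

Differentiating under the integral sign brings down a factor of $\ln s$:
$$\frac{dJ}{da} = \int_{0}^{1} - 2 s^{a} \log{\left(s \right)} \, ds = \frac{2}{\left(a + 1\right)^{2}}.$$

Repeating $4$ times in total — each differentiation brings down another $\ln s$ — gives
$$\frac{d^{4}J}{da^{4}} = \int_{0}^{1} - 2 s^{a} \log{\left(s \right)}^{4} \, ds = - \frac{48}{\left(a + 1\right)^{5}},$$
and the integrand here is exactly the target integrand, so $I = - \frac{48}{\left(a + 1\right)^{5}}$.

Setting $a = \frac{2}{3}$:
$$I = - \frac{11664}{3125}.$$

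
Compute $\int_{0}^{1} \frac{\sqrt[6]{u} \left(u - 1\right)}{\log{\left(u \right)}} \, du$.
$\log{\left(\frac{13}{7} \right)}$

Introduce a parameter $a$ in the exponent: let $I(a) = \int_{0}^{1} \frac{- \sqrt[6]{u} + u^{a}}{\log{\left(u \right)}} \, du$.

Since $\dfrac{\partial}{\partial a}\,u^{a} = u^{a} \ln u$, the $\ln u$ in the denominator cancels and
$$\frac{dI}{da} = \int_{0}^{1} u^{a} \, du = \left[\frac{u^{a+1}}{a+1}\right]_0^1 = \frac{1}{a + 1}.$$

Integrating with respect to $a$ gives $I(a) = \log{\left(\frac{6 a}{7} + \frac{6}{7} \right)} + C$.

At $a = \frac{1}{6}$ the integrand is identically $0$, so $I(\frac{1}{6}) = 0$. The closed form gives $0$, hence $C = 0$.

Setting $a = \frac{7}{6}$:
$$I = \log{\left(\frac{13}{7} \right)}.$$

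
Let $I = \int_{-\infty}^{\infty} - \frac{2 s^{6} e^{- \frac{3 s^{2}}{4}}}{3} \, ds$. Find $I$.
$- \frac{160 \sqrt{3} \sqrt{\pi}}{81}$

Consider the simpler parametrised integral
$$J(a) = \int_{-\infty}^{\infty} - \frac{2 e^{- a s^{2}}}{3} \, ds = - \frac{2 \sqrt{\pi}}{3 \sqrt{a}}.$$

Differentiating under the integral sign brings down a factor of $(-s^2)$:
$$\frac{dJ}{da} = \int_{-\infty}^{\infty} \frac{2 s^{2} e^{- a s^{2}}}{3} \, ds = \frac{\sqrt{\pi}}{3 a^{\frac{3}{2}}}.$$

Repeating $3$ times in total — each differentiation brings down another $(-s^2)$ — gives
$$\frac{d^{3}J}{da^{3}} = \int_{-\infty}^{\infty} \frac{2 s^{6} e^{- a s^{2}}}{3} \, ds = \frac{5 \sqrt{\pi}}{4 a^{\frac{7}{2}}},$$
and the integrand here is $(-1)^{3}$ times the target integrand, so $I = (-1)^{3}\,\frac{d^{3}J}{da^{3}} = - \frac{5 \sqrt{\pi}}{4 a^{\frac{7}{2}}}$.

Setting $a = \frac{3}{4}$:
$$I = - \frac{160 \sqrt{3} \sqrt{\pi}}{81}.$$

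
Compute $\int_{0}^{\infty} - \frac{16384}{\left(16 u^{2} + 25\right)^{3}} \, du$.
$- \frac{768 \pi}{3125}$

Recall the elementary integral
$$J(a) = \int_{0}^{\infty} - \frac{4}{a^{2} + u^{2}} \, du = - \frac{2 \pi}{a}.$$

Differentiating under the integral sign with respect to $a$,
$$\frac{dJ}{da} = \int_{0}^{\infty} \frac{8 a}{\left(a^{2} + u^{2}\right)^{2}} \, du = \frac{2 \pi}{a^{2}},$$
so $\int_{0}^{\infty} - \frac{4}{\left(a^{2} + u^{2}\right)^{2}} \, du = - \frac{\pi}{a^{3}}$.

Repeating — each differentiation of $1/(u^2+a^2)^j$ produces $-2ja/(u^2+a^2)^{j+1}$ — and dividing through by $-2ja$ at each step yields, after $2$ differentiations in total,
$$\int_{0}^{\infty} - \frac{4}{\left(a^{2} + u^{2}\right)^{3}} \, du = - \frac{3 \pi}{4 a^{5}}.$$

Setting $a = \frac{5}{4}$:
$$I = - \frac{768 \pi}{3125}.$$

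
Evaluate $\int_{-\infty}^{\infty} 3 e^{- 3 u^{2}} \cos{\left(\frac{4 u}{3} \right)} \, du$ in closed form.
$\frac{\sqrt{3} \sqrt{\pi}}{e^{\frac{4}{27}}}$

Let $b$ denote the cosine frequency and define $I(b) = \int_{-\infty}^{\infty} 3 e^{- 3 u^{2}} \cos{\left(b u \right)} \, du$.

Differentiating under the integral sign,
$$I'(b) = \int_{-\infty}^{\infty} - 3 u e^{- 3 u^{2}} \sin{\left(b u \right)} \, du.$$

Integrate $\int_{-\infty}^{\infty} u \sin(b u)\, e^{- 3 u^{2}}\, du$ by parts with $w = \sin(b u)$ and $dv = u\, e^{- 3 u^{2}}\, du$, giving $v = - \frac{e^{- 3 u^{2}}}{6}$. The boundary term vanishes and
$$\int_{-\infty}^{\infty} u \sin(b u)\, e^{- 3 u^{2}}\, du = \frac{b}{6} \int_{-\infty}^{\infty} \cos(b u)\, e^{- 3 u^{2}}\, du,$$
so $I'(b) = - \frac{b}{6}\, I(b)$.

This is a separable first-order ODE; solving with the initial condition $I(0) = \int_{-\infty}^{\infty} 3 e^{- 3 u^{2}}\,du = \sqrt{3} \sqrt{\pi}$ gives
$$I(b) = \sqrt{3} \sqrt{\pi} e^{- \frac{b^{2}}{12}}.$$

Setting $b = \frac{4}{3}$:
$$I = \frac{\sqrt{3} \sqrt{\pi}}{e^{\frac{4}{27}}}.$$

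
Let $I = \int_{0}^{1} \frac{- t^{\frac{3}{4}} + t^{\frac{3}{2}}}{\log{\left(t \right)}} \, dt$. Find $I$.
$\log{\left(\frac{10}{7} \right)}$

Introduce a parameter $a$ in the exponent: let $I(a) = \int_{0}^{1} \frac{- t^{\frac{3}{4}} + t^{a}}{\log{\left(t \right)}} \, dt$.

Since $\dfrac{\partial}{\partial a}\,t^{a} = t^{a} \ln t$, the $\ln t$ in the denominator cancels and
$$\frac{dI}{da} = \int_{0}^{1} t^{a} \, dt = \left[\frac{t^{a+1}}{a+1}\right]_0^1 = \frac{1}{a + 1}.$$

Integrating with respect to $a$ gives $I(a) = \log{\left(\frac{4 a}{7} + \frac{4}{7} \right)} + C$.

At $a = \frac{3}{4}$ the integrand is identically $0$, so $I(\frac{3}{4}) = 0$. The closed form gives $0$, hence $C = 0$.

Setting $a = \frac{3}{2}$:
$$I = \log{\left(\frac{10}{7} \right)}.$$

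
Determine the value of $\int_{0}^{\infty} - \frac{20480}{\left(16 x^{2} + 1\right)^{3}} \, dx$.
$- 960 \pi$

Start from the standard arctangent integral
$$J(a) = \int_{0}^{\infty} - \frac{5}{a^{2} + x^{2}} \, dx = - \frac{5 \pi}{2 a}.$$

Differentiating under the integral sign with respect to $a$,
$$\frac{dJ}{da} = \int_{0}^{\infty} \frac{10 a}{\left(a^{2} + x^{2}\right)^{2}} \, dx = \frac{5 \pi}{2 a^{2}},$$
so $\int_{0}^{\infty} - \frac{5}{\left(a^{2} + x^{2}\right)^{2}} \, dx = - \frac{5 \pi}{4 a^{3}}$.

Repeating — each differentiation of $1/(x^2+a^2)^j$ produces $-2ja/(x^2+a^2)^{j+1}$ — and dividing through by $-2ja$ at each step yields, after $2$ differentiations in total,
$$\int_{0}^{\infty} - \frac{5}{\left(a^{2} + x^{2}\right)^{3}} \, dx = - \frac{15 \pi}{16 a^{5}}.$$

Setting $a = \frac{1}{4}$:
$$I = - 960 \pi.$$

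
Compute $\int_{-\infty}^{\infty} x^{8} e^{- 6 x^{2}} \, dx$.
$\frac{35 \sqrt{6} \sqrt{\pi}}{41472}$

Consider the simpler parametrised integral
$$J(a) = \int_{-\infty}^{\infty} e^{- a x^{2}} \, dx = \frac{\sqrt{\pi}}{\sqrt{a}}.$$

Differentiating under the integral sign brings down a factor of $(-x^2)$:
$$\frac{dJ}{da} = \int_{-\infty}^{\infty} - x^{2} e^{- a x^{2}} \, dx = - \frac{\sqrt{\pi}}{2 a^{\frac{3}{2}}}.$$

Repeating $4$ times in total — each differentiation brings down another $(-x^2)$ — gives
$$\frac{d^{4}J}{da^{4}} = \int_{-\infty}^{\infty} x^{8} e^{- a x^{2}} \, dx = \frac{105 \sqrt{\pi}}{16 a^{\frac{9}{2}}},$$
and the integrand here is exactly the target integrand, so $I = \frac{105 \sqrt{\pi}}{16 a^{\frac{9}{2}}}$.

Setting $a = 6$:
$$I = \frac{35 \sqrt{6} \sqrt{\pi}}{41472}.$$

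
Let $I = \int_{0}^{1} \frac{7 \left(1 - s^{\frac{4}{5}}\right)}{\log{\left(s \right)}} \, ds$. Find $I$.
$- \log{\left(\frac{4782969}{78125} \right)}$

Replace the exponent $\frac{4}{5}$ by a parameter $a$: let $I(a) = \int_{0}^{1} \frac{7 \left(1 - s^{a}\right)}{\log{\left(s \right)}} \, ds$.

Since $\dfrac{\partial}{\partial a}\,s^{a} = s^{a} \ln s$, the $\ln s$ in the denominator cancels and
$$\frac{dI}{da} = \int_{0}^{1} -7 s^{a} \, ds = -7 \left[\frac{s^{a+1}}{a+1}\right]_0^1 = - \frac{7}{a + 1}.$$

Integrating with respect to $a$ gives $I(a) = - 7 \log{\left(a + 1 \right)} + C$.

At $a = 0$ the integrand is identically $0$, so $I(0) = 0$. The closed form gives $0$, hence $C = 0$.

Setting $a = \frac{4}{5}$:
$$I = - \log{\left(\frac{4782969}{78125} \right)}.$$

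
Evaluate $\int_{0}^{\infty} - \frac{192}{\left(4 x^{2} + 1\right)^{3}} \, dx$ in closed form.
$- 18 \pi$

Recall the elementary integral
$$J(a) = \int_{0}^{\infty} - \frac{3}{a^{2} + x^{2}} \, dx = - \frac{3 \pi}{2 a}.$$

Differentiating under the integral sign with respect to $a$,
$$\frac{dJ}{da} = \int_{0}^{\infty} \frac{6 a}{\left(a^{2} + x^{2}\right)^{2}} \, dx = \frac{3 \pi}{2 a^{2}},$$
so $\int_{0}^{\infty} - \frac{3}{\left(a^{2} + x^{2}\right)^{2}} \, dx = - \frac{3 \pi}{4 a^{3}}$.

Repeating — each differentiation of $1/(x^2+a^2)^j$ produces $-2ja/(x^2+a^2)^{j+1}$ — and dividing through by $-2ja$ at each step yields, after $2$ differentiations in total,
$$\int_{0}^{\infty} - \frac{3}{\left(a^{2} + x^{2}\right)^{3}} \, dx = - \frac{9 \pi}{16 a^{5}}.$$

Setting $a = \frac{1}{2}$:
$$I = - 18 \pi.$$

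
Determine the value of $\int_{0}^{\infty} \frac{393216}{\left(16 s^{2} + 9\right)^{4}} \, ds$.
$\frac{5120 \pi}{729}$

Start from the standard arctangent integral
$$J(a) = \int_{0}^{\infty} \frac{6}{a^{2} + s^{2}} \, ds = \frac{3 \pi}{a}.$$

Differentiating under the integral sign with respect to $a$,
$$\frac{dJ}{da} = \int_{0}^{\infty} - \frac{12 a}{\left(a^{2} + s^{2}\right)^{2}} \, ds = - \frac{3 \pi}{a^{2}},$$
so $\int_{0}^{\infty} \frac{6}{\left(a^{2} + s^{2}\right)^{2}} \, ds = \frac{3 \pi}{2 a^{3}}$.

Repeating — each differentiation of $1/(s^2+a^2)^j$ produces $-2ja/(s^2+a^2)^{j+1}$ — and dividing through by $-2ja$ at each step yields, after $3$ differentiations in total,
$$\int_{0}^{\infty} \frac{6}{\left(a^{2} + s^{2}\right)^{4}} \, ds = \frac{15 \pi}{16 a^{7}}.$$

Setting $a = \frac{3}{4}$:
$$I = \frac{5120 \pi}{729}.$$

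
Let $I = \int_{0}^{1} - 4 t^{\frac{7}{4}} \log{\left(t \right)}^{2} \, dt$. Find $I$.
$- \frac{512}{1331}$

Start from the elementary integral
$$J(a) = \int_{0}^{1} - 4 t^{a} \, dt = - \frac{4}{a + 1}.$$

Differentiating under the integral sign brings down a factor of $\ln t$:
$$\frac{dJ}{da} = \int_{0}^{1} - 4 t^{a} \log{\left(t \right)} \, dt = \frac{4}{\left(a + 1\right)^{2}}.$$

Repeating twice in total — each differentiation brings down another $\ln t$ — gives
$$\frac{d^{2}J}{da^{2}} = \int_{0}^{1} - 4 t^{a} \log{\left(t \right)}^{2} \, dt = - \frac{8}{\left(a + 1\right)^{3}},$$
and the integrand here is exactly the target integrand, so $I = - \frac{8}{\left(a + 1\right)^{3}}$.

Setting $a = \frac{7}{4}$:
$$I = - \frac{512}{1331}.$$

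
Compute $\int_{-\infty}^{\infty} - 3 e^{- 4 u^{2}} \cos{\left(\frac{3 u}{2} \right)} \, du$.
$- \frac{3 \sqrt{\pi}}{2 e^{\frac{9}{64}}}$

Treat the cosine frequency as a parameter and define $I(b) = \int_{-\infty}^{\infty} - 3 e^{- 4 u^{2}} \cos{\left(b u \right)} \, du$.

Differentiating under the integral sign,
$$I'(b) = \int_{-\infty}^{\infty} 3 u e^{- 4 u^{2}} \sin{\left(b u \right)} \, du.$$

Integrate $\int_{-\infty}^{\infty} u \sin(b u)\, e^{- 4 u^{2}}\, du$ by parts with $w = \sin(b u)$ and $dv = u\, e^{- 4 u^{2}}\, du$, giving $v = - \frac{e^{- 4 u^{2}}}{8}$. The boundary term vanishes and
$$\int_{-\infty}^{\infty} u \sin(b u)\, e^{- 4 u^{2}}\, du = \frac{b}{8} \int_{-\infty}^{\infty} \cos(b u)\, e^{- 4 u^{2}}\, du,$$
so $I'(b) = - \frac{b}{8}\, I(b)$.

This is a separable first-order ODE; solving with the initial condition $I(0) = \int_{-\infty}^{\infty} - 3 e^{- 4 u^{2}}\,du = - \frac{3 \sqrt{\pi}}{2}$ gives
$$I(b) = - \frac{3 \sqrt{\pi} e^{- \frac{b^{2}}{16}}}{2}.$$

Setting $b = \frac{3}{2}$:
$$I = - \frac{3 \sqrt{\pi}}{2 e^{\frac{9}{64}}}.$$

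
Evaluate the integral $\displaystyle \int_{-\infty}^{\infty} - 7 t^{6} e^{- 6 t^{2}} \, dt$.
$- \frac{35 \sqrt{6} \sqrt{\pi}}{3456}$

Consider the simpler parametrised integral
$$J(a) = \int_{-\infty}^{\infty} - 7 e^{- a t^{2}} \, dt = - \frac{7 \sqrt{\pi}}{\sqrt{a}}.$$

Differentiating under the integral sign brings down a factor of $(-t^2)$:
$$\frac{dJ}{da} = \int_{-\infty}^{\infty} 7 t^{2} e^{- a t^{2}} \, dt = \frac{7 \sqrt{\pi}}{2 a^{\frac{3}{2}}}.$$

Repeating $3$ times in total — each differentiation brings down another $(-t^2)$ — gives
$$\frac{d^{3}J}{da^{3}} = \int_{-\infty}^{\infty} 7 t^{6} e^{- a t^{2}} \, dt = \frac{105 \sqrt{\pi}}{8 a^{\frac{7}{2}}},$$
and the integrand here is $(-1)^{3}$ times the target integrand, so $I = (-1)^{3}\,\frac{d^{3}J}{da^{3}} = - \frac{105 \sqrt{\pi}}{8 a^{\frac{7}{2}}}$.

Setting $a = 6$:
$$I = - \frac{35 \sqrt{6} \sqrt{\pi}}{3456}.$$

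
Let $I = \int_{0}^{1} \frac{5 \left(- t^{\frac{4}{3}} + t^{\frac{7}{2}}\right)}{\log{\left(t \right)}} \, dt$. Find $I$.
$- \log{\left(\frac{537824}{14348907} \right)}$

Replace the exponent $\frac{4}{3}$ by a parameter $a$: let $I(a) = \int_{0}^{1} \frac{5 \left(t^{\frac{7}{2}} - t^{a}\right)}{\log{\left(t \right)}} \, dt$.

Since $\dfrac{\partial}{\partial a}\,t^{a} = t^{a} \ln t$, the $\ln t$ in the denominator cancels and
$$\frac{dI}{da} = \int_{0}^{1} -5 t^{a} \, dt = -5 \left[\frac{t^{a+1}}{a+1}\right]_0^1 = - \frac{5}{a + 1}.$$

Integrating with respect to $a$ gives $I(a) = - \log{\left(\frac{32 \left(a + 1\right)^{5}}{59049} \right)} + C$.

At $a = \frac{7}{2}$ the integrand is identically $0$, so $I(\frac{7}{2}) = 0$. The closed form gives $0$, hence $C = 0$.

Setting $a = \frac{4}{3}$:
$$I = - \log{\left(\frac{537824}{14348907} \right)}.$$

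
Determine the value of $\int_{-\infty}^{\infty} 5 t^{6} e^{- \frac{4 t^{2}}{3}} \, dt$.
$\frac{2025 \sqrt{3} \sqrt{\pi}}{1024}$

Consider the simpler parametrised integral
$$J(a) = \int_{-\infty}^{\infty} 5 e^{- a t^{2}} \, dt = \frac{5 \sqrt{\pi}}{\sqrt{a}}.$$

Differentiating under the integral sign brings down a factor of $(-t^2)$:
$$\frac{dJ}{da} = \int_{-\infty}^{\infty} - 5 t^{2} e^{- a t^{2}} \, dt = - \frac{5 \sqrt{\pi}}{2 a^{\frac{3}{2}}}.$$

Repeating $3$ times in total — each differentiation brings down another $(-t^2)$ — gives
$$\frac{d^{3}J}{da^{3}} = \int_{-\infty}^{\infty} - 5 t^{6} e^{- a t^{2}} \, dt = - \frac{75 \sqrt{\pi}}{8 a^{\frac{7}{2}}},$$
and the integrand here is $(-1)^{3}$ times the target integrand, so $I = (-1)^{3}\,\frac{d^{3}J}{da^{3}} = \frac{75 \sqrt{\pi}}{8 a^{\frac{7}{2}}}$.

Setting $a = \frac{4}{3}$:
$$I = \frac{2025 \sqrt{3} \sqrt{\pi}}{1024}.$$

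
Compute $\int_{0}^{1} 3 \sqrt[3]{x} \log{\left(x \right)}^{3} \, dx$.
$- \frac{729}{128}$

Start from the elementary integral
$$J(a) = \int_{0}^{1} 3 x^{a} \, dx = \frac{3}{a + 1}.$$

Differentiating under the integral sign brings down a factor of $\ln x$:
$$\frac{dJ}{da} = \int_{0}^{1} 3 x^{a} \log{\left(x \right)} \, dx = - \frac{3}{\left(a + 1\right)^{2}}.$$

Repeating $3$ times in total — each differentiation brings down another $\ln x$ — gives
$$\frac{d^{3}J}{da^{3}} = \int_{0}^{1} 3 x^{a} \log{\left(x \right)}^{3} \, dx = - \frac{18}{\left(a + 1\right)^{4}},$$
and the integrand here is exactly the target integrand, so $I = - \frac{18}{\left(a + 1\right)^{4}}$.

Setting $a = \frac{1}{3}$:
$$I = - \frac{729}{128}.$$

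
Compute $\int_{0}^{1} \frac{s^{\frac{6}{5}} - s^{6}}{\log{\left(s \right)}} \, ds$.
$- \log{\left(35 \right)} + \log{\left(11 \right)}$

Replace the exponent $6$ by a parameter $a$: let $I(a) = \int_{0}^{1} \frac{s^{\frac{6}{5}} - s^{a}}{\log{\left(s \right)}} \, ds$.

Since $\dfrac{\partial}{\partial a}\,s^{a} = s^{a} \ln s$, the $\ln s$ in the denominator cancels and
$$\frac{dI}{da} = \int_{0}^{1} -1 s^{a} \, ds = -1 \left[\frac{s^{a+1}}{a+1}\right]_0^1 = - \frac{1}{a + 1}.$$

Integrating with respect to $a$ gives $I(a) = - \log{\left(\frac{5 a}{11} + \frac{5}{11} \right)} + C$.

At $a = \frac{6}{5}$ the integrand is identically $0$, so $I(\frac{6}{5}) = 0$. The closed form gives $0$, hence $C = 0$.

Setting $a = 6$:
$$I = - \log{\left(35 \right)} + \log{\left(11 \right)}.$$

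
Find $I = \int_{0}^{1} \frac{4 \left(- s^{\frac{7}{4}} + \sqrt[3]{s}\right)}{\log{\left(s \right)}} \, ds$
$- \log{\left(\frac{1185921}{65536} \right)}$

Introduce a parameter $a$ in the exponent: let $I(a) = \int_{0}^{1} \frac{4 \left(\sqrt[3]{s} - s^{a}\right)}{\log{\left(s \right)}} \, ds$.

Since $\dfrac{\partial}{\partial a}\,s^{a} = s^{a} \ln s$, the $\ln s$ in the denominator cancels and
$$\frac{dI}{da} = \int_{0}^{1} -4 s^{a} \, ds = -4 \left[\frac{s^{a+1}}{a+1}\right]_0^1 = - \frac{4}{a + 1}.$$

Integrating with respect to $a$ gives $I(a) = - \log{\left(\frac{81 \left(a + 1\right)^{4}}{256} \right)} + C$.

At $a = \frac{1}{3}$ the integrand is identically $0$, so $I(\frac{1}{3}) = 0$. The closed form gives $0$, hence $C = 0$.

Setting $a = \frac{7}{4}$:
$$I = - \log{\left(\frac{1185921}{65536} \right)}.$$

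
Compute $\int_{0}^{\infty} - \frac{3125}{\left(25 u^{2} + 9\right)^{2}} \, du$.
$- \frac{625 \pi}{108}$

Recall the elementary integral
$$J(a) = \int_{0}^{\infty} - \frac{5}{a^{2} + u^{2}} \, du = - \frac{5 \pi}{2 a}.$$

Differentiating under the integral sign with respect to $a$,
$$\frac{dJ}{da} = \int_{0}^{\infty} \frac{10 a}{\left(a^{2} + u^{2}\right)^{2}} \, du = \frac{5 \pi}{2 a^{2}},$$
so $\int_{0}^{\infty} - \frac{5}{\left(a^{2} + u^{2}\right)^{2}} \, du = - \frac{5 \pi}{4 a^{3}}$.

Setting $a = \frac{3}{5}$:
$$I = - \frac{625 \pi}{108}.$$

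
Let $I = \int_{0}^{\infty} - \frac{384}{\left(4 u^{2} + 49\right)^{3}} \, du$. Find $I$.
$- \frac{36 \pi}{16807}$

Start from the standard arctangent integral
$$J(a) = \int_{0}^{\infty} - \frac{6}{a^{2} + u^{2}} \, du = - \frac{3 \pi}{a}.$$

Differentiating under the integral sign with respect to $a$,
$$\frac{dJ}{da} = \int_{0}^{\infty} \frac{12 a}{\left(a^{2} + u^{2}\right)^{2}} \, du = \frac{3 \pi}{a^{2}},$$
so $\int_{0}^{\infty} - \frac{6}{\left(a^{2} + u^{2}\right)^{2}} \, du = - \frac{3 \pi}{2 a^{3}}$.

Repeating — each differentiation of $1/(u^2+a^2)^j$ produces $-2ja/(u^2+a^2)^{j+1}$ — and dividing through by $-2ja$ at each step yields, after $2$ differentiations in total,
$$\int_{0}^{\infty} - \frac{6}{\left(a^{2} + u^{2}\right)^{3}} \, du = - \frac{9 \pi}{8 a^{5}}.$$

Setting $a = \frac{7}{2}$:
$$I = - \frac{36 \pi}{16807}.$$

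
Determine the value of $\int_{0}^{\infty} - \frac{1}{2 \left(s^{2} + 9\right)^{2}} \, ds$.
$- \frac{\pi}{216}$

Start from the standard arctangent integral
$$J(a) = \int_{0}^{\infty} - \frac{1}{2 \left(a^{2} + s^{2}\right)} \, ds = - \frac{\pi}{4 a}.$$

Differentiating under the integral sign with respect to $a$,
$$\frac{dJ}{da} = \int_{0}^{\infty} \frac{a}{\left(a^{2} + s^{2}\right)^{2}} \, ds = \frac{\pi}{4 a^{2}},$$
so $\int_{0}^{\infty} - \frac{1}{2 \left(a^{2} + s^{2}\right)^{2}} \, ds = - \frac{\pi}{8 a^{3}}$.

Setting $a = 3$:
$$I = - \frac{\pi}{216}.$$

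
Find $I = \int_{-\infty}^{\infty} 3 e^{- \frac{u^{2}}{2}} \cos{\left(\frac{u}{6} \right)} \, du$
$\frac{3 \sqrt{2} \sqrt{\pi}}{e^{\frac{1}{72}}}$

Define $I(b) = \int_{-\infty}^{\infty} 3 e^{- \frac{u^{2}}{2}} \cos{\left(b u \right)} \, du$.

Differentiating under the integral sign,
$$I'(b) = \int_{-\infty}^{\infty} - 3 u e^{- \frac{u^{2}}{2}} \sin{\left(b u \right)} \, du.$$

Integrate $\int_{-\infty}^{\infty} u \sin(b u)\, e^{- \frac{u^{2}}{2}}\, du$ by parts with $w = \sin(b u)$ and $dv = u\, e^{- \frac{u^{2}}{2}}\, du$, giving $v = - e^{- \frac{u^{2}}{2}}$. The boundary term vanishes and
$$\int_{-\infty}^{\infty} u \sin(b u)\, e^{- \frac{u^{2}}{2}}\, du = b \int_{-\infty}^{\infty} \cos(b u)\, e^{- \frac{u^{2}}{2}}\, du,$$
so $I'(b) = - b\, I(b)$.

This is a separable first-order ODE; solving with the initial condition $I(0) = \int_{-\infty}^{\infty} 3 e^{- \frac{u^{2}}{2}}\,du = 3 \sqrt{2} \sqrt{\pi}$ gives
$$I(b) = 3 \sqrt{2} \sqrt{\pi} e^{- \frac{b^{2}}{2}}.$$

Setting $b = \frac{1}{6}$:
$$I = \frac{3 \sqrt{2} \sqrt{\pi}}{e^{\frac{1}{72}}}.$$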